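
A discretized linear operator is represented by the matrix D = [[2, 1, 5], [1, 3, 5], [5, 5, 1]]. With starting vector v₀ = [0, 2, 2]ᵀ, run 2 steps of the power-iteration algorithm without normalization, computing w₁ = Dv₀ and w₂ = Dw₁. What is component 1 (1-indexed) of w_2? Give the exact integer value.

w1 = Dv₀ = (2·0 + 1·2 + 5·2; 1·0 + 3·2 + 5·2; 5·0 + 5·2 + 1·2) = (12, 16, 12)
w2 = Dw1 = (2·12 + 1·16 + 5·12; 1·12 + 3·16 + 5·12; 5·12 + 5·16 + 1·12) = (100, 120, 152)
The requested component of w2 is 100.

100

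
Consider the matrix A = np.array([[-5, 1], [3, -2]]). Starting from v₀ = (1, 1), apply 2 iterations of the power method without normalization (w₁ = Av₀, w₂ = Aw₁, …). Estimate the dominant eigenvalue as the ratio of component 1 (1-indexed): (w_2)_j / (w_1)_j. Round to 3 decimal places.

w1 = Av₀ = ((-5)·1 + 1·1; 3·1 + (-2)·1) = (-4, 1)
w2 = Aw1 = ((-5)·(-4) + 1·1; 3·(-4) + (-2)·1) = (21, -14)
Ratio at component: 21 / -4 = -5.250

λ ≈ -5.250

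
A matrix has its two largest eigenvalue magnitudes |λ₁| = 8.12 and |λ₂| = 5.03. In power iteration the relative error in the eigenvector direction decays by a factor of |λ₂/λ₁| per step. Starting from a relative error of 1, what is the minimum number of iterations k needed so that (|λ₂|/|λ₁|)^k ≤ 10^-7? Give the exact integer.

34

|λ₂/λ₁| = 5.03/8.12 = 0.61946
Need k ≥ ln(10^-7) / ln(0.61946) = -16.1181 / -0.4789 ≈ 33.656
Smallest integer k satisfying the bound: 34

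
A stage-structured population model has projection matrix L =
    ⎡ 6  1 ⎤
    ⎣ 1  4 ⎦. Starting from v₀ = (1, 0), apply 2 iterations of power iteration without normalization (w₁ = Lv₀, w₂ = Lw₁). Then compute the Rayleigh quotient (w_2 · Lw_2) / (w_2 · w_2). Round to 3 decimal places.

w1 = Lv₀ = (6, 1)
w2 = Lw1 = (37, 10)
Lw2 = (232, 77)
w2·Lw2 = 37·232 + 10·77 = 9354; w2·w2 = 37·37 + 10·10 = 1469
λ ≈ 9354/1469 = 6.368

6.368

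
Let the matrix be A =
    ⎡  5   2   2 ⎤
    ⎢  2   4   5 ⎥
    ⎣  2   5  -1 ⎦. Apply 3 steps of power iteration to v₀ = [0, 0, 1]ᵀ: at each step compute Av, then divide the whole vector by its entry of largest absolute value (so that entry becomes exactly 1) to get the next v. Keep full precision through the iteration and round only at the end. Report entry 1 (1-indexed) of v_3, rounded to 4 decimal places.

Av0 = (2.00000, 5.00000, -1.00000); divide by 5.00000 → v1 = (0.40000, 1.00000, -0.20000)
Av1 = (3.60000, 3.80000, 6.00000); divide by 6.00000 → v2 = (0.60000, 0.63333, 1.00000)
Av2 = (6.26667, 8.73333, 3.36667); divide by 8.73333 → v3 = (0.71756, 1.00000, 0.38550)
Requested entry of v3: 188/262 = 0.7176

0.7176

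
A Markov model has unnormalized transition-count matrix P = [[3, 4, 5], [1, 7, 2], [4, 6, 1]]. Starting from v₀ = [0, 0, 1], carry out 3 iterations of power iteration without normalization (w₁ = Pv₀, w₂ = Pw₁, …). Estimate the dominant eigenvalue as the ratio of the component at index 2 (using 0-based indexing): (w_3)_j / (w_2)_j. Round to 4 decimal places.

w1 = Pv₀ = (3·0 + 4·0 + 5·1; 1·0 + 7·0 + 2·1; 4·0 + 6·0 + 1·1) = (5, 2, 1)
w2 = Pw1 = (3·5 + 4·2 + 5·1; 1·5 + 7·2 + 2·1; 4·5 + 6·2 + 1·1) = (28, 21, 33)
w3 = Pw2 = (333, 241, 271)
Ratio at component: 271 / 33 = 8.2121

8.2121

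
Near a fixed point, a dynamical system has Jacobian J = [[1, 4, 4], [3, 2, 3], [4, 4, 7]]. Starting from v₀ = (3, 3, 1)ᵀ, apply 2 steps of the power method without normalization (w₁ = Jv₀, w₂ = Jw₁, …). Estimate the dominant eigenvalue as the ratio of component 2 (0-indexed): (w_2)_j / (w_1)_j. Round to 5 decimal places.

11.77419

w1 = Jv₀ = (1·3 + 4·3 + 4·1; 3·3 + 2·3 + 3·1; 4·3 + 4·3 + 7·1) = (19, 18, 31)
w2 = Jw1 = (1·19 + 4·18 + 4·31; 3·19 + 2·18 + 3·31; 4·19 + 4·18 + 7·31) = (215, 186, 365)
Ratio at component: 365 / 31 = 11.77419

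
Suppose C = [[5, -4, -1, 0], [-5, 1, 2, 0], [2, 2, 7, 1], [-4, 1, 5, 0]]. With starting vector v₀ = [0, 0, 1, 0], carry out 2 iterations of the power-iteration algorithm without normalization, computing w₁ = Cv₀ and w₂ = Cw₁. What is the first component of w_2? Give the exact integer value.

w1 = Cv₀ = (5·0 + (-4)·0 + (-1)·1 + 0·0; (-5)·0 + 1·0 + 2·1 + 0·0; 2·0 + 2·0 + 7·1 + 1·0; (-4)·0 + 1·0 + 5·1 + 0·0) = (-1, 2, 7, 5)
w2 = Cw1 = (5·(-1) + (-4)·2 + (-1)·7 + 0·5; (-5)·(-1) + 1·2 + 2·7 + 0·5; 2·(-1) + 2·2 + 7·7 + 1·5; (-4)·(-1) + 1·2 + 5·7 + 0·5) = (-20, 21, 56, 41)
The requested component of w2 is -20.

-20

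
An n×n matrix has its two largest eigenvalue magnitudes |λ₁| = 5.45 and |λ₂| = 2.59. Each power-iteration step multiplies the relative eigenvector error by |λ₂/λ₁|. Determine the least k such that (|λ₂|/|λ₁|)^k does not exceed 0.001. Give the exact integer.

10

|λ₂/λ₁| = 2.59/5.45 = 0.47523
Need k ≥ ln(0.001) / ln(0.47523) = -6.9078 / -0.7440 ≈ 9.285
Smallest integer k satisfying the bound: 10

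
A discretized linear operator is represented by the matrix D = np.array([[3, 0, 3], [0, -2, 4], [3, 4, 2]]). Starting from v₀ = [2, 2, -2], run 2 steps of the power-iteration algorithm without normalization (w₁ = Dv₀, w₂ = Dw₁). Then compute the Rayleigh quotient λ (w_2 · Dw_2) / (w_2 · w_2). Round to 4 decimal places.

w1 = Dv₀ = (0, -12, 10)
w2 = Dw1 = (30, 64, -28)
Dw2 = (6, -240, 290)
w2·Dw2 = 30·6 + 64·(-240) + (-28)·290 = -23300; w2·w2 = 30·30 + 64·64 + (-28)·(-28) = 5780
λ ≈ -23300/5780 = -4.0311

λ ≈ -4.0311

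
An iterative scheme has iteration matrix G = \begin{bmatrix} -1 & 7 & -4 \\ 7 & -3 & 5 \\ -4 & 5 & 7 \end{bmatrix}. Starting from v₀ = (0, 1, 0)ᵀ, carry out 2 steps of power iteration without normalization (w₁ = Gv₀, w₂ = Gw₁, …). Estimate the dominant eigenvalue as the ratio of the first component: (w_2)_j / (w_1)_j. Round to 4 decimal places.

w1 = Gv₀ = ((-1)·0 + 7·1 + (-4)·0; 7·0 + (-3)·1 + 5·0; (-4)·0 + 5·1 + 7·0) = (7, -3, 5)
w2 = Gw1 = ((-1)·7 + 7·(-3) + (-4)·5; 7·7 + (-3)·(-3) + 5·5; (-4)·7 + 5·(-3) + 7·5) = (-48, 83, -8)
Ratio at component: -48 / 7 = -6.8571

-6.8571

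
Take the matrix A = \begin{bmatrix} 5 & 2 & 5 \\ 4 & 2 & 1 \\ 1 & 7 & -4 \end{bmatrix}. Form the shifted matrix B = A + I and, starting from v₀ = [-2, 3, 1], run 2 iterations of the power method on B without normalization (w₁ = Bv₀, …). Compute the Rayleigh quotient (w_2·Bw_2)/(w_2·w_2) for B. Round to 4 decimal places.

B = A + I has rows (6, 2, 5); (4, 3, 1); (1, 7, -3)
w1 = Bv₀ = (6·(-2) + 2·3 + 5·1; 4·(-2) + 3·3 + 1·1; 1·(-2) + 7·3 + (-3)·1) = (-1, 2, 16)
w2 = Bw1 = (6·(-1) + 2·2 + 5·16; 4·(-1) + 3·2 + 1·16; 1·(-1) + 7·2 + (-3)·16) = (78, 18, -35)
Bw2 = (329, 331, 309)
w2·Bw2 = 20805; w2·w2 = 7633; μ ≈ 20805/7633 = 2.7257

μ ≈ 2.7257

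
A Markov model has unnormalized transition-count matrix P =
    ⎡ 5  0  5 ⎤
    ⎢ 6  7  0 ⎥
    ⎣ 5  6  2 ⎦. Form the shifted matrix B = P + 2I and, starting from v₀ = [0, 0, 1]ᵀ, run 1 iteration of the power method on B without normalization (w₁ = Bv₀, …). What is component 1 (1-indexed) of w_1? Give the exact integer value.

5

B = P + 2I has rows (7, 0, 5); (6, 9, 0); (5, 6, 4)
w1 = Bv₀ = (7·0 + 0·0 + 5·1; 6·0 + 9·0 + 0·1; 5·0 + 6·0 + 4·1) = (5, 0, 4)
Requested component of w1: 5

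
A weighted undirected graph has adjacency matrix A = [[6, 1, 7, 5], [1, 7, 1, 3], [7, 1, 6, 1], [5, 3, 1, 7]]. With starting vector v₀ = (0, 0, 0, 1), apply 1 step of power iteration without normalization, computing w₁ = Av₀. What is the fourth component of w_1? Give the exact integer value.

7

w1 = Av₀ = (6·0 + 1·0 + 7·0 + 5·1; 1·0 + 7·0 + 1·0 + 3·1; 7·0 + 1·0 + 6·0 + 1·1; 5·0 + 3·0 + 1·0 + 7·1) = (5, 3, 1, 7)
The requested component of w1 is 7.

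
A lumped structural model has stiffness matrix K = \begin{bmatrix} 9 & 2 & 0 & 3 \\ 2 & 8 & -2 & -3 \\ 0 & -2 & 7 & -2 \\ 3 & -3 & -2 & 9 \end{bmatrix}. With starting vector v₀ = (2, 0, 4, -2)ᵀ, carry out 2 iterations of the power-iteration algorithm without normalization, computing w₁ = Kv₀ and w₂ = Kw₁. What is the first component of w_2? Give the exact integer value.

w1 = Kv₀ = (12, 2, 32, -20)
w2 = Kw1 = (52, 36, 260, -214)
The requested component of w2 is 52.

52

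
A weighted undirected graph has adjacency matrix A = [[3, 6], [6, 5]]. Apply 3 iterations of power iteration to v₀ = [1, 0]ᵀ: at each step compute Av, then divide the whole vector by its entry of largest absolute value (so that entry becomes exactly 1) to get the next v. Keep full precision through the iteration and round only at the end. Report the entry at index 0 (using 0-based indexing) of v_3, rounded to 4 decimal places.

Av0 = (3.00000, 6.00000); divide by 6.00000 → v1 = (0.50000, 1.00000)
Av1 = (7.50000, 8.00000); divide by 8.00000 → v2 = (0.93750, 1.00000)
Av2 = (8.81250, 10.62500); divide by 10.62500 → v3 = (0.82941, 1.00000)
Requested entry of v3: 423/510 = 0.8294

0.8294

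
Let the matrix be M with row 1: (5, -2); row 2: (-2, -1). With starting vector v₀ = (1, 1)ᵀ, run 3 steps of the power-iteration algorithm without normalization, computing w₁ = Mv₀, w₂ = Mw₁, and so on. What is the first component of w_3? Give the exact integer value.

111

w1 = Mv₀ = (5·1 + (-2)·1; (-2)·1 + (-1)·1) = (3, -3)
w2 = Mw1 = (5·3 + (-2)·(-3); (-2)·3 + (-1)·(-3)) = (21, -3)
w3 = Mw2 = (111, -39)
The requested component of w3 is 111.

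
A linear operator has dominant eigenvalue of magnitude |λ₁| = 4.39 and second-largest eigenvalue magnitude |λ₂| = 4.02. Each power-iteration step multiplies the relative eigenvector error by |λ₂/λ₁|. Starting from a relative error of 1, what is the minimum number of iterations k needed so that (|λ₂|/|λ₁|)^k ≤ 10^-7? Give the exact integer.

|λ₂/λ₁| = 4.02/4.39 = 0.91572
Need k ≥ ln(10^-7) / ln(0.91572) = -16.1181 / -0.0880 ≈ 183.062
Smallest integer k satisfying the bound: 184

184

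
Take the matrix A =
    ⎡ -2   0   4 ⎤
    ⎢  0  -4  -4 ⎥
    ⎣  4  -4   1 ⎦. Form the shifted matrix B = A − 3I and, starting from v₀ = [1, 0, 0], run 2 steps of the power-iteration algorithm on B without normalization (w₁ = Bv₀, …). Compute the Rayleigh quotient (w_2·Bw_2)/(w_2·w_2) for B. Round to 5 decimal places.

-9.01617

B = A − 3I has rows (-5, 0, 4); (0, -7, -4); (4, -4, -2)
w1 = Bv₀ = (-5, 0, 4)
w2 = Bw1 = (41, -16, -28)
Bw2 = (-317, 224, 284)
w2·Bw2 = -24533; w2·w2 = 2721; μ ≈ -24533/2721 = -9.01617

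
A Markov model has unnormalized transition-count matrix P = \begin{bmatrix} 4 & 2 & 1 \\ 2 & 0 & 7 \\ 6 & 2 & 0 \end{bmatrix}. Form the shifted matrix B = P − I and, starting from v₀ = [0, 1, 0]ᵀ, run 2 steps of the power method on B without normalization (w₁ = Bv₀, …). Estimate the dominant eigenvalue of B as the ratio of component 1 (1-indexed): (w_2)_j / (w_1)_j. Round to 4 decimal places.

B = P − I has rows (3, 2, 1); (2, -1, 7); (6, 2, -1)
w1 = Bv₀ = (2, -1, 2)
w2 = Bw1 = (6, 19, 8)
Ratio: 6/2 = 3.0000

μ ≈ 3.0000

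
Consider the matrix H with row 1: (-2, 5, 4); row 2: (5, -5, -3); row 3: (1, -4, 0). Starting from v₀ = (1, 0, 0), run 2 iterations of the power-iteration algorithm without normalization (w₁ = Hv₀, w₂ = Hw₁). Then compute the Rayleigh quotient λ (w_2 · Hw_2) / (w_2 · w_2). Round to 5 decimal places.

w1 = Hv₀ = ((-2)·1 + 5·0 + 4·0; 5·1 + (-5)·0 + (-3)·0; 1·1 + (-4)·0 + 0·0) = (-2, 5, 1)
w2 = Hw1 = ((-2)·(-2) + 5·5 + 4·1; 5·(-2) + (-5)·5 + (-3)·1; 1·(-2) + (-4)·5 + 0·1) = (33, -38, -22)
Hw2 = (-344, 421, 185)
w2·Hw2 = 33·(-344) + (-38)·421 + (-22)·185 = -31420; w2·w2 = 33·33 + (-38)·(-38) + (-22)·(-22) = 3017
λ ≈ -31420/3017 = -10.41432

λ ≈ -10.41432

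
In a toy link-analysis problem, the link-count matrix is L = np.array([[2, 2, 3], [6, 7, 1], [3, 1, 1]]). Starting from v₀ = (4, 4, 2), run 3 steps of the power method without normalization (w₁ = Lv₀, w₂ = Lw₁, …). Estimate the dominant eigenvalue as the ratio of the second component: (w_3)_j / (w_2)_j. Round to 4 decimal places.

w1 = Lv₀ = (2·4 + 2·4 + 3·2; 6·4 + 7·4 + 1·2; 3·4 + 1·4 + 1·2) = (22, 54, 18)
w2 = Lw1 = (2·22 + 2·54 + 3·18; 6·22 + 7·54 + 1·18; 3·22 + 1·54 + 1·18) = (206, 528, 138)
w3 = Lw2 = (1882, 5070, 1284)
Ratio at component: 5070 / 528 = 9.6023

λ ≈ 9.6023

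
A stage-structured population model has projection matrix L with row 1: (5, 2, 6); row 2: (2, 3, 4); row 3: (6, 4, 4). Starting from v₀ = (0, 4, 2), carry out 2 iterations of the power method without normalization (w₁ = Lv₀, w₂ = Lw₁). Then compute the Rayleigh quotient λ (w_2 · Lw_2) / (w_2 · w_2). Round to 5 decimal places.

λ ≈ 12.40780

w1 = Lv₀ = (5·0 + 2·4 + 6·2; 2·0 + 3·4 + 4·2; 6·0 + 4·4 + 4·2) = (20, 20, 24)
w2 = Lw1 = (5·20 + 2·20 + 6·24; 2·20 + 3·20 + 4·24; 6·20 + 4·20 + 4·24) = (284, 196, 296)
Lw2 = (3588, 2340, 3672)
w2·Lw2 = 284·3588 + 196·2340 + 296·3672 = 2564544; w2·w2 = 284·284 + 196·196 + 296·296 = 206688
λ ≈ 2564544/206688 = 12.40780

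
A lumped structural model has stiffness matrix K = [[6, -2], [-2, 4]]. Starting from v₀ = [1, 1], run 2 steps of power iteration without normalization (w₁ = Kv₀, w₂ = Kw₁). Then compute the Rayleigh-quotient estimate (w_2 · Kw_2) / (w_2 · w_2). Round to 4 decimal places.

w1 = Kv₀ = (6·1 + (-2)·1; (-2)·1 + 4·1) = (4, 2)
w2 = Kw1 = (6·4 + (-2)·2; (-2)·4 + 4·2) = (20, 0)
Kw2 = (120, -40)
w2·Kw2 = 20·120 + 0·(-40) = 2400; w2·w2 = 20·20 + 0·0 = 400
λ ≈ 2400/400 = 6.0000

λ ≈ 6.0000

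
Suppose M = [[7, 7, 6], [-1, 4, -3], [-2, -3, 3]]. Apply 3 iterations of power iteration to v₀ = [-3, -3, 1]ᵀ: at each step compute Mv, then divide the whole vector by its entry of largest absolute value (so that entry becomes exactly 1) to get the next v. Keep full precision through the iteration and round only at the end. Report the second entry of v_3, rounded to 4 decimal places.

-0.4579

Mv0 = (-36.00000, -12.00000, 18.00000); divide by -36.00000 → v1 = (1.00000, 0.33333, -0.50000)
Mv1 = (6.33333, 1.83333, -4.50000); divide by 6.33333 → v2 = (1.00000, 0.28947, -0.71053)
Mv2 = (4.76316, 2.28947, -5.00000); divide by -5.00000 → v3 = (-0.95263, -0.45789, 1.00000)
Requested entry of v3: -522/1140 = -0.4579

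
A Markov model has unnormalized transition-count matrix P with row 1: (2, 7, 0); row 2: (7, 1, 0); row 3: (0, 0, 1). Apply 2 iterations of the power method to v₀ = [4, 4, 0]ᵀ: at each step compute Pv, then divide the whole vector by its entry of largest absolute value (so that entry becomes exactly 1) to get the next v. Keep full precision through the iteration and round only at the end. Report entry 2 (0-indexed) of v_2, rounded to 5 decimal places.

Pv0 = (36.000000, 32.000000, 0.000000); divide by 36.000000 → v1 = (1.000000, 0.888889, 0.000000)
Pv1 = (8.222222, 7.888889, 0.000000); divide by 8.222222 → v2 = (1.000000, 0.959459, 0.000000)
Requested entry of v2: 0/296 = 0.00000

0.00000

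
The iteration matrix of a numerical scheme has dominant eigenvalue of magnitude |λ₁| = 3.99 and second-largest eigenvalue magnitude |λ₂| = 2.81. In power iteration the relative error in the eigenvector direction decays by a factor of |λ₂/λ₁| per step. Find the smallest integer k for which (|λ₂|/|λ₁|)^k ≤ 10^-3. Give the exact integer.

20

|λ₂/λ₁| = 2.81/3.99 = 0.70426
Need k ≥ ln(10^-3) / ln(0.70426) = -6.9078 / -0.3506 ≈ 19.702
Smallest integer k satisfying the bound: 20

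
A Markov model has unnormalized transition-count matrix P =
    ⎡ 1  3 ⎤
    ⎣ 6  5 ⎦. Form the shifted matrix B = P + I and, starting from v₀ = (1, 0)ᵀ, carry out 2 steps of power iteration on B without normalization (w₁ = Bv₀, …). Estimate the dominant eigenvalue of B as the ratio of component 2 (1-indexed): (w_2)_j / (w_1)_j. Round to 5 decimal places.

B = P + I has rows (2, 3); (6, 6)
w1 = Bv₀ = (2·1 + 3·0; 6·1 + 6·0) = (2, 6)
w2 = Bw1 = (2·2 + 3·6; 6·2 + 6·6) = (22, 48)
Ratio: 48/6 = 8.00000

8.00000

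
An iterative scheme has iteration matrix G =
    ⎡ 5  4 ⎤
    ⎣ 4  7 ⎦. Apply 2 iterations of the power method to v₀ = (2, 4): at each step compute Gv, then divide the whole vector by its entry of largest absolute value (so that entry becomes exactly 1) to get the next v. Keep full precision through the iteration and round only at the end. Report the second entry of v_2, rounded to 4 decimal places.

Gv0 = (26.00000, 36.00000); divide by 36.00000 → v1 = (0.72222, 1.00000)
Gv1 = (7.61111, 9.88889); divide by 9.88889 → v2 = (0.76966, 1.00000)
Requested entry of v2: 356/356 = 1.0000

1.0000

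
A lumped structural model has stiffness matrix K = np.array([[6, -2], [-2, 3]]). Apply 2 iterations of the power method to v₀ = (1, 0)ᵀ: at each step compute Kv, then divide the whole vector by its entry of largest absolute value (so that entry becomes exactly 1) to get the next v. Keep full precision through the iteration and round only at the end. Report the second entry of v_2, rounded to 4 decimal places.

Kv0 = (6.00000, -2.00000); divide by 6.00000 → v1 = (1.00000, -0.33333)
Kv1 = (6.66667, -3.00000); divide by 6.66667 → v2 = (1.00000, -0.45000)
Requested entry of v2: -18/40 = -0.4500

-0.4500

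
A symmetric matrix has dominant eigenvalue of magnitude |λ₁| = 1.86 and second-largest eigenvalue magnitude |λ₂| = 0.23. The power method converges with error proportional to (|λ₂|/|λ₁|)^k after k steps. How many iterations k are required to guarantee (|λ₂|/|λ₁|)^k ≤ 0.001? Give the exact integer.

|λ₂/λ₁| = 0.23/1.86 = 0.12366
Need k ≥ ln(0.001) / ln(0.12366) = -6.9078 / -2.0903 ≈ 3.305
Smallest integer k satisfying the bound: 4

4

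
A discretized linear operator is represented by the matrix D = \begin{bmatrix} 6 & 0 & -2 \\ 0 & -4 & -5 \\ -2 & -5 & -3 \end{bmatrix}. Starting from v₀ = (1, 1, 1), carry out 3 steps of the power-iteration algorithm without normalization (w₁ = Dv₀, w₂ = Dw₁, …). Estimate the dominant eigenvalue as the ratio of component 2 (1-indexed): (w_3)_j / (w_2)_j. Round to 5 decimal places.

λ ≈ -7.89535

w1 = Dv₀ = (6·1 + 0·1 + (-2)·1; 0·1 + (-4)·1 + (-5)·1; (-2)·1 + (-5)·1 + (-3)·1) = (4, -9, -10)
w2 = Dw1 = (6·4 + 0·(-9) + (-2)·(-10); 0·4 + (-4)·(-9) + (-5)·(-10); (-2)·4 + (-5)·(-9) + (-3)·(-10)) = (44, 86, 67)
w3 = Dw2 = (130, -679, -719)
Ratio at component: -679 / 86 = -7.89535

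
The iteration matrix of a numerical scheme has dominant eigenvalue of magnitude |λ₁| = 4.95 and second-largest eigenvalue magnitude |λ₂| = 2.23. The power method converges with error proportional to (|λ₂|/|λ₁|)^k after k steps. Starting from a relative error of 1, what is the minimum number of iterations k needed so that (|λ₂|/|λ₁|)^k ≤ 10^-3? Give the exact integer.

|λ₂/λ₁| = 2.23/4.95 = 0.45051
Need k ≥ ln(10^-3) / ln(0.45051) = -6.9078 / -0.7974 ≈ 8.663
Smallest integer k satisfying the bound: 9

9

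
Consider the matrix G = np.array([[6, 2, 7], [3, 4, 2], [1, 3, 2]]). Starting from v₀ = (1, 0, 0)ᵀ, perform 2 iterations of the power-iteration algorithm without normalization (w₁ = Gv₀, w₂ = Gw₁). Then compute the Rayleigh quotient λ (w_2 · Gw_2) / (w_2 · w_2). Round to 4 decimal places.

w1 = Gv₀ = (6·1 + 2·0 + 7·0; 3·1 + 4·0 + 2·0; 1·1 + 3·0 + 2·0) = (6, 3, 1)
w2 = Gw1 = (6·6 + 2·3 + 7·1; 3·6 + 4·3 + 2·1; 1·6 + 3·3 + 2·1) = (49, 32, 17)
Gw2 = (477, 309, 179)
w2·Gw2 = 49·477 + 32·309 + 17·179 = 36304; w2·w2 = 49·49 + 32·32 + 17·17 = 3714
λ ≈ 36304/3714 = 9.7749

9.7749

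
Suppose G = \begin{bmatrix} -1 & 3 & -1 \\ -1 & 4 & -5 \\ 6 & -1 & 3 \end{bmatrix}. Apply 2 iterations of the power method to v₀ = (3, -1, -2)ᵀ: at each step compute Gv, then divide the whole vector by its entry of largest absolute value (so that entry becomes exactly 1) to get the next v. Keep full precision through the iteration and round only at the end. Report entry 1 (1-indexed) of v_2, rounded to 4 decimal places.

0.0000

Gv0 = (-4.00000, 3.00000, 13.00000); divide by 13.00000 → v1 = (-0.30769, 0.23077, 1.00000)
Gv1 = (0.00000, -3.76923, 0.92308); divide by -3.76923 → v2 = (0.00000, 1.00000, -0.24490)
Requested entry of v2: 0/-49 = 0.0000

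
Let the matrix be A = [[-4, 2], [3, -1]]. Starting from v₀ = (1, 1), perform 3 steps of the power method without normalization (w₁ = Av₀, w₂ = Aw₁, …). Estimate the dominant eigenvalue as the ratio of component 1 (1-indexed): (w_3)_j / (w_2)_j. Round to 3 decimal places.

w1 = Av₀ = ((-4)·1 + 2·1; 3·1 + (-1)·1) = (-2, 2)
w2 = Aw1 = ((-4)·(-2) + 2·2; 3·(-2) + (-1)·2) = (12, -8)
w3 = Aw2 = (-64, 44)
Ratio at component: -64 / 12 = -5.333

-5.333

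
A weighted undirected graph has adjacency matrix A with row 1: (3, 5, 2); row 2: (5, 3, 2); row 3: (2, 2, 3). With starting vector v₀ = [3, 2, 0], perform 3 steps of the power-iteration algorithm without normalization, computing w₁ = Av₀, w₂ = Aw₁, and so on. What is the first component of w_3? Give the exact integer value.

w1 = Av₀ = (3·3 + 5·2 + 2·0; 5·3 + 3·2 + 2·0; 2·3 + 2·2 + 3·0) = (19, 21, 10)
w2 = Aw1 = (3·19 + 5·21 + 2·10; 5·19 + 3·21 + 2·10; 2·19 + 2·21 + 3·10) = (182, 178, 110)
w3 = Aw2 = (1656, 1664, 1050)
The requested component of w3 is 1656.

1656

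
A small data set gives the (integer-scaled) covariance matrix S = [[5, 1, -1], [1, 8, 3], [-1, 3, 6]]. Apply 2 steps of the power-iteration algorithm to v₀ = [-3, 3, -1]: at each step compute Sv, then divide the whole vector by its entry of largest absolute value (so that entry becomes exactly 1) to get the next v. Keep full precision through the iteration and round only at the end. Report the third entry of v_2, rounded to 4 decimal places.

0.6689

Sv0 = (-11.00000, 18.00000, 6.00000); divide by 18.00000 → v1 = (-0.61111, 1.00000, 0.33333)
Sv1 = (-2.38889, 8.38889, 5.61111); divide by 8.38889 → v2 = (-0.28477, 1.00000, 0.66887)
Requested entry of v2: 101/151 = 0.6689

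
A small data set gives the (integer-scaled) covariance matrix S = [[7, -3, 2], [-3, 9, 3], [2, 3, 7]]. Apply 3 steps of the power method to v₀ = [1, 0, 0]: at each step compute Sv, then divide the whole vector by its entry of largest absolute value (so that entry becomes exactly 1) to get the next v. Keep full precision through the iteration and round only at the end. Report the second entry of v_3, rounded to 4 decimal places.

-0.8478

Sv0 = (7.00000, -3.00000, 2.00000); divide by 7.00000 → v1 = (1.00000, -0.42857, 0.28571)
Sv1 = (8.85714, -6.00000, 2.71429); divide by 8.85714 → v2 = (1.00000, -0.67742, 0.30645)
Sv2 = (9.64516, -8.17742, 2.11290); divide by 9.64516 → v3 = (1.00000, -0.84783, 0.21906)
Requested entry of v3: -507/598 = -0.8478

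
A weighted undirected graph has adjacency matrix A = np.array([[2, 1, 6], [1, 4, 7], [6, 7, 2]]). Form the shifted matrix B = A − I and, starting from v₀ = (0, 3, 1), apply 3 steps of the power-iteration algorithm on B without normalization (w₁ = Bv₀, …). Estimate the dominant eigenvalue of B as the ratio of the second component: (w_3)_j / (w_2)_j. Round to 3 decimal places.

μ ≈ 9.981

B = A − I has rows (1, 1, 6); (1, 3, 7); (6, 7, 1)
w1 = Bv₀ = (9, 16, 22)
w2 = Bw1 = (157, 211, 188)
w3 = Bw2 = (1496, 2106, 2607)
Ratio: 2106/211 = 9.981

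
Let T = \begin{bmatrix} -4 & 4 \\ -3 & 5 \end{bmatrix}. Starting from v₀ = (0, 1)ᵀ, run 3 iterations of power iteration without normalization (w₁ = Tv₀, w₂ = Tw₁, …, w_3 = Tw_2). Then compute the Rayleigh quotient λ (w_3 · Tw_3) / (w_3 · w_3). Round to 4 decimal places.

w1 = Tv₀ = ((-4)·0 + 4·1; (-3)·0 + 5·1) = (4, 5)
w2 = Tw1 = ((-4)·4 + 4·5; (-3)·4 + 5·5) = (4, 13)
w3 = Tw2 = (36, 53)
Tw3 = (68, 157)
w3·Tw3 = 36·68 + 53·157 = 10769; w3·w3 = 36·36 + 53·53 = 4105
λ ≈ 10769/4105 = 2.6234

2.6234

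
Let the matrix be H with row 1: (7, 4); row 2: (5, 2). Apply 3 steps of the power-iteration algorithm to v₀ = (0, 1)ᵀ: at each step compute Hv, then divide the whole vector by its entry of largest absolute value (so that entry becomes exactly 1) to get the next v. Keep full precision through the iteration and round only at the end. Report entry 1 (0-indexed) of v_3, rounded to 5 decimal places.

Hv0 = (4.000000, 2.000000); divide by 4.000000 → v1 = (1.000000, 0.500000)
Hv1 = (9.000000, 6.000000); divide by 9.000000 → v2 = (1.000000, 0.666667)
Hv2 = (9.666667, 6.333333); divide by 9.666667 → v3 = (1.000000, 0.655172)
Requested entry of v3: 228/348 = 0.65517

0.65517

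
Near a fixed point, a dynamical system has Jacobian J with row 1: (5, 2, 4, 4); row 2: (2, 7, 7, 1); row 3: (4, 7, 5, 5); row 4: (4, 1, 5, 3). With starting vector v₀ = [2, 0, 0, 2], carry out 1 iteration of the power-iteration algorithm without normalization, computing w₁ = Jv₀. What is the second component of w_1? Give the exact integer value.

6

w1 = Jv₀ = (18, 6, 18, 14)
The requested component of w1 is 6.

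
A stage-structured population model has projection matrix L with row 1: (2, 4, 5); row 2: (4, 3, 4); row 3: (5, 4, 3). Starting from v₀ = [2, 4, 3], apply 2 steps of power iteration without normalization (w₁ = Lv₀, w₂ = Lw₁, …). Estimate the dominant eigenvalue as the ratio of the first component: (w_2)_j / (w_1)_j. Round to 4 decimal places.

w1 = Lv₀ = (35, 32, 35)
w2 = Lw1 = (373, 376, 408)
Ratio at component: 373 / 35 = 10.6571

λ ≈ 10.6571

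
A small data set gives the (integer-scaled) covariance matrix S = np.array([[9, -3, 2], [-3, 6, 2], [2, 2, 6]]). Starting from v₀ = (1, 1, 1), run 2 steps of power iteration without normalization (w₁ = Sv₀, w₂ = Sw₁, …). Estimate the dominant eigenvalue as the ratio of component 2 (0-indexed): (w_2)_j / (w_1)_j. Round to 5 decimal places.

w1 = Sv₀ = (9·1 + (-3)·1 + 2·1; (-3)·1 + 6·1 + 2·1; 2·1 + 2·1 + 6·1) = (8, 5, 10)
w2 = Sw1 = (9·8 + (-3)·5 + 2·10; (-3)·8 + 6·5 + 2·10; 2·8 + 2·5 + 6·10) = (77, 26, 86)
Ratio at component: 86 / 10 = 8.60000

8.60000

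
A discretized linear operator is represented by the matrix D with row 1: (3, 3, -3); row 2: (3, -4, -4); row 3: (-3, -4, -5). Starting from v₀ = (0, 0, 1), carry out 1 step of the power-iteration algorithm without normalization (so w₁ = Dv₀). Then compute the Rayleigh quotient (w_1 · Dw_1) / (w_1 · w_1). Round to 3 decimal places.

λ ≈ -6.800

w1 = Dv₀ = (-3, -4, -5)
Dw1 = (-6, 27, 50)
w1·Dw1 = (-3)·(-6) + (-4)·27 + (-5)·50 = -340; w1·w1 = (-3)·(-3) + (-4)·(-4) + (-5)·(-5) = 50
λ ≈ -340/50 = -6.800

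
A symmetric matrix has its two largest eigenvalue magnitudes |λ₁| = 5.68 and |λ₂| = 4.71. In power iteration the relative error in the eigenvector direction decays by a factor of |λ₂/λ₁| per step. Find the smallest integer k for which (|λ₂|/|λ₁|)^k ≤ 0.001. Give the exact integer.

|λ₂/λ₁| = 4.71/5.68 = 0.82923
Need k ≥ ln(0.001) / ln(0.82923) = -6.9078 / -0.1873 ≈ 36.888
Smallest integer k satisfying the bound: 37

37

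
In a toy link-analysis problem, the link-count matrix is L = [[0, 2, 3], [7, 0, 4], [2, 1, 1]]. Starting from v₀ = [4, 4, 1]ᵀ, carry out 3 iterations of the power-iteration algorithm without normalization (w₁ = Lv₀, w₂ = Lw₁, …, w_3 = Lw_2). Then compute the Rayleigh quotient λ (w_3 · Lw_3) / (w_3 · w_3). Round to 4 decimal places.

w1 = Lv₀ = (11, 32, 13)
w2 = Lw1 = (103, 129, 67)
w3 = Lw2 = (459, 989, 402)
Lw3 = (3184, 4821, 2309)
w3·Lw3 = 459·3184 + 989·4821 + 402·2309 = 7157643; w3·w3 = 459·459 + 989·989 + 402·402 = 1350406
λ ≈ 7157643/1350406 = 5.3004

λ ≈ 5.3004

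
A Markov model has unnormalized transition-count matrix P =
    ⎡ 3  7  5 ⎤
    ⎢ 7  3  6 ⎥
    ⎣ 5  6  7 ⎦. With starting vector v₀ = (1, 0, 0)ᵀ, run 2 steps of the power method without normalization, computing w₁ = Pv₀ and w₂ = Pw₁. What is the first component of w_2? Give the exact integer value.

w1 = Pv₀ = (3, 7, 5)
w2 = Pw1 = (83, 72, 92)
The requested component of w2 is 83.

83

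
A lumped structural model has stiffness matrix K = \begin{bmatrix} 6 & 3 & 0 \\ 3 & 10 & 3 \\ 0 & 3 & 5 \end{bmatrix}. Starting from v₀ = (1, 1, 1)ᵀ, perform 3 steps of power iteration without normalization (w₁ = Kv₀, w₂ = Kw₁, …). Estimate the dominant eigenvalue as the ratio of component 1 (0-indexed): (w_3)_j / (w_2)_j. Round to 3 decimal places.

λ ≈ 12.701

w1 = Kv₀ = (6·1 + 3·1 + 0·1; 3·1 + 10·1 + 3·1; 0·1 + 3·1 + 5·1) = (9, 16, 8)
w2 = Kw1 = (6·9 + 3·16 + 0·8; 3·9 + 10·16 + 3·8; 0·9 + 3·16 + 5·8) = (102, 211, 88)
w3 = Kw2 = (1245, 2680, 1073)
Ratio at component: 2680 / 211 = 12.701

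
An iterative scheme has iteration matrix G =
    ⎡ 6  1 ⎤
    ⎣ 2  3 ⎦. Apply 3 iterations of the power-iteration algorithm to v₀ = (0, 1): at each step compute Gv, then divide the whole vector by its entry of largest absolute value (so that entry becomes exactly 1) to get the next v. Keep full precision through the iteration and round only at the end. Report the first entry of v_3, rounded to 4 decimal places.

1.0000

Gv0 = (1.00000, 3.00000); divide by 3.00000 → v1 = (0.33333, 1.00000)
Gv1 = (3.00000, 3.66667); divide by 3.66667 → v2 = (0.81818, 1.00000)
Gv2 = (5.90909, 4.63636); divide by 5.90909 → v3 = (1.00000, 0.78462)
Requested entry of v3: 65/65 = 1.0000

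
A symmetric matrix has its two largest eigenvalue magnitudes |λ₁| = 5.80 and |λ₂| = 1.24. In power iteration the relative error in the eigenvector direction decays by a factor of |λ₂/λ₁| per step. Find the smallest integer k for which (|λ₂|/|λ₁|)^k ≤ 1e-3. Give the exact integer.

|λ₂/λ₁| = 1.24/5.80 = 0.21379
Need k ≥ ln(1e-3) / ln(0.21379) = -6.9078 / -1.5427 ≈ 4.478
Smallest integer k satisfying the bound: 5

5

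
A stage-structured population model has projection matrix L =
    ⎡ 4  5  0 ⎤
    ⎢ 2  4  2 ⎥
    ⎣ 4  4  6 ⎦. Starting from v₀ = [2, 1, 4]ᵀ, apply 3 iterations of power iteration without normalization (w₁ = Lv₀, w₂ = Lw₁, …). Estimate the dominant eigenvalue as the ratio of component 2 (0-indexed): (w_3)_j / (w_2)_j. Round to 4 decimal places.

λ ≈ 9.5422

w1 = Lv₀ = (4·2 + 5·1 + 0·4; 2·2 + 4·1 + 2·4; 4·2 + 4·1 + 6·4) = (13, 16, 36)
w2 = Lw1 = (4·13 + 5·16 + 0·36; 2·13 + 4·16 + 2·36; 4·13 + 4·16 + 6·36) = (132, 162, 332)
w3 = Lw2 = (1338, 1576, 3168)
Ratio at component: 3168 / 332 = 9.5422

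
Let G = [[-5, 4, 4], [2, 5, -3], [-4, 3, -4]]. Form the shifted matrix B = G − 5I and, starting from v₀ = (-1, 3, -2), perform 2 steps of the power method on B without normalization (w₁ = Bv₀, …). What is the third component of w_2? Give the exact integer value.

B = G − 5I has rows (-10, 4, 4); (2, 0, -3); (-4, 3, -9)
w1 = Bv₀ = (14, 4, 31)
w2 = Bw1 = (0, -65, -323)
Requested component of w2: -323

-323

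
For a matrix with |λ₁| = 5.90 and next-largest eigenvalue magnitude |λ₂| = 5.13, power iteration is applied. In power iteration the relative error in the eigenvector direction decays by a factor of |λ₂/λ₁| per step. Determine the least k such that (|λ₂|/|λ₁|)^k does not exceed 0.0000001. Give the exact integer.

116

|λ₂/λ₁| = 5.13/5.90 = 0.86949
Need k ≥ ln(0.0000001) / ln(0.86949) = -16.1181 / -0.1398 ≈ 115.255
Smallest integer k satisfying the bound: 116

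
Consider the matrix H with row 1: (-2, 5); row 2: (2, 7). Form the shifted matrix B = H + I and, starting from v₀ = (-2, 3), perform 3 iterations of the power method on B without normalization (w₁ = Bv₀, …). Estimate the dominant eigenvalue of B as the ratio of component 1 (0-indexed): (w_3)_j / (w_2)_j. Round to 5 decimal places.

B = H + I has rows (-1, 5); (2, 8)
w1 = Bv₀ = ((-1)·(-2) + 5·3; 2·(-2) + 8·3) = (17, 20)
w2 = Bw1 = ((-1)·17 + 5·20; 2·17 + 8·20) = (83, 194)
w3 = Bw2 = (887, 1718)
Ratio: 1718/194 = 8.85567

μ ≈ 8.85567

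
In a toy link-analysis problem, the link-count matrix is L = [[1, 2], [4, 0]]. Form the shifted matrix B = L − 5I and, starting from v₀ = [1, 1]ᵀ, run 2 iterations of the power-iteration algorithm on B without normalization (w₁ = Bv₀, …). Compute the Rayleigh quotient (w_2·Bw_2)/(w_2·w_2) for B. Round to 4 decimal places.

B = L − 5I has rows (-4, 2); (4, -5)
w1 = Bv₀ = ((-4)·1 + 2·1; 4·1 + (-5)·1) = (-2, -1)
w2 = Bw1 = ((-4)·(-2) + 2·(-1); 4·(-2) + (-5)·(-1)) = (6, -3)
Bw2 = (-30, 39)
w2·Bw2 = -297; w2·w2 = 45; μ ≈ -297/45 = -6.6000

-6.6000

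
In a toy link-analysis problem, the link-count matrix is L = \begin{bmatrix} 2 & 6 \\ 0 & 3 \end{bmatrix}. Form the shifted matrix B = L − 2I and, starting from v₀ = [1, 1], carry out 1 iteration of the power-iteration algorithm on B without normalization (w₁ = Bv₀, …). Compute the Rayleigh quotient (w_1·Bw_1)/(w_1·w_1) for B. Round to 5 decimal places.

B = L − 2I has rows (0, 6); (0, 1)
w1 = Bv₀ = (6, 1)
Bw1 = (6, 1)
w1·Bw1 = 37; w1·w1 = 37; μ ≈ 37/37 = 1.00000

1.00000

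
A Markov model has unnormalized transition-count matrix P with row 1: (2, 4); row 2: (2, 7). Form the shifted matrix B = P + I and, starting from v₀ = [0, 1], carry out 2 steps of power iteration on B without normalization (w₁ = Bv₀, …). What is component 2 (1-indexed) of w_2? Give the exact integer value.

B = P + I has rows (3, 4); (2, 8)
w1 = Bv₀ = (4, 8)
w2 = Bw1 = (44, 72)
Requested component of w2: 72

72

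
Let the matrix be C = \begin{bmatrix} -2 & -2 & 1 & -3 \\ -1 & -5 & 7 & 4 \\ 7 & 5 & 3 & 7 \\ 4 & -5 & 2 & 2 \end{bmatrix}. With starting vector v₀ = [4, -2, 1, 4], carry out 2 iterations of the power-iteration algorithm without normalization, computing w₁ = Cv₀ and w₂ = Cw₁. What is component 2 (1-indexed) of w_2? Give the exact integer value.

357

w1 = Cv₀ = ((-2)·4 + (-2)·(-2) + 1·1 + (-3)·4; (-1)·4 + (-5)·(-2) + 7·1 + 4·4; 7·4 + 5·(-2) + 3·1 + 7·4; 4·4 + (-5)·(-2) + 2·1 + 2·4) = (-15, 29, 49, 36)
w2 = Cw1 = ((-2)·(-15) + (-2)·29 + 1·49 + (-3)·36; (-1)·(-15) + (-5)·29 + 7·49 + 4·36; 7·(-15) + 5·29 + 3·49 + 7·36; 4·(-15) + (-5)·29 + 2·49 + 2·36) = (-87, 357, 439, -35)
The requested component of w2 is 357.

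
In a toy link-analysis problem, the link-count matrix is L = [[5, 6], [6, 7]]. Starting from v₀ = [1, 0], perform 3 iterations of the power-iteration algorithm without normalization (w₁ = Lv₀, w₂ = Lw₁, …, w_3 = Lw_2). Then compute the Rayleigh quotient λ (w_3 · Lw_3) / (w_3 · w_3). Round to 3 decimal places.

λ ≈ 12.083

w1 = Lv₀ = (5, 6)
w2 = Lw1 = (61, 72)
w3 = Lw2 = (737, 870)
Lw3 = (8905, 10512)
w3·Lw3 = 737·8905 + 870·10512 = 15708425; w3·w3 = 737·737 + 870·870 = 1300069
λ ≈ 15708425/1300069 = 12.083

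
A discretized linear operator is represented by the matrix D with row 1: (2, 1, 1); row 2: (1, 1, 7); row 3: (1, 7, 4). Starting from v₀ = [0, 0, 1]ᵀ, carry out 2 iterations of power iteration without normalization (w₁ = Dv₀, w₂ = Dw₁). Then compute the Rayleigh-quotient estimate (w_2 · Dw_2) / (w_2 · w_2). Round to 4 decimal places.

λ ≈ 9.4441

w1 = Dv₀ = (1, 7, 4)
w2 = Dw1 = (13, 36, 66)
Dw2 = (128, 511, 529)
w2·Dw2 = 13·128 + 36·511 + 66·529 = 54974; w2·w2 = 13·13 + 36·36 + 66·66 = 5821
λ ≈ 54974/5821 = 9.4441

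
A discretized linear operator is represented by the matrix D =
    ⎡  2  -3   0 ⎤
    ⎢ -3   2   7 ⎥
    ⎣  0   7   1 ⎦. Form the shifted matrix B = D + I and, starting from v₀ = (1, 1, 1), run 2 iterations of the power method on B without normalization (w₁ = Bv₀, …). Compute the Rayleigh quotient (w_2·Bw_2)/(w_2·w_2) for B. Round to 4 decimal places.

B = D + I has rows (3, -3, 0); (-3, 3, 7); (0, 7, 2)
w1 = Bv₀ = (3·1 + (-3)·1 + 0·1; (-3)·1 + 3·1 + 7·1; 0·1 + 7·1 + 2·1) = (0, 7, 9)
w2 = Bw1 = (3·0 + (-3)·7 + 0·9; (-3)·0 + 3·7 + 7·9; 0·0 + 7·7 + 2·9) = (-21, 84, 67)
Bw2 = (-315, 784, 722)
w2·Bw2 = 120845; w2·w2 = 11986; μ ≈ 120845/11986 = 10.0822

10.0822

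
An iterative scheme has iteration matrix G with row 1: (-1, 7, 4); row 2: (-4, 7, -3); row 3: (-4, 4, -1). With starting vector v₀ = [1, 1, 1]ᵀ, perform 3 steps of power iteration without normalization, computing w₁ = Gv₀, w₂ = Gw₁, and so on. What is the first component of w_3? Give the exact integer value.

-401

w1 = Gv₀ = ((-1)·1 + 7·1 + 4·1; (-4)·1 + 7·1 + (-3)·1; (-4)·1 + 4·1 + (-1)·1) = (10, 0, -1)
w2 = Gw1 = ((-1)·10 + 7·0 + 4·(-1); (-4)·10 + 7·0 + (-3)·(-1); (-4)·10 + 4·0 + (-1)·(-1)) = (-14, -37, -39)
w3 = Gw2 = (-401, -86, -53)
The requested component of w3 is -401.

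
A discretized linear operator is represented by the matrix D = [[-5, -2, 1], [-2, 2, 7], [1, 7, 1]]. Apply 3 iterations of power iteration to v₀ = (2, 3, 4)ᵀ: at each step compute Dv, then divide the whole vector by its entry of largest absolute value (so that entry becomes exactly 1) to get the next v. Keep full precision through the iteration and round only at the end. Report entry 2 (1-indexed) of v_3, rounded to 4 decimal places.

0.9556

Dv0 = (-12.00000, 30.00000, 27.00000); divide by 30.00000 → v1 = (-0.40000, 1.00000, 0.90000)
Dv1 = (0.90000, 9.10000, 7.50000); divide by 9.10000 → v2 = (0.09890, 1.00000, 0.82418)
Dv2 = (-1.67033, 7.57143, 7.92308); divide by 7.92308 → v3 = (-0.21082, 0.95562, 1.00000)
Requested entry of v3: 2067/2163 = 0.9556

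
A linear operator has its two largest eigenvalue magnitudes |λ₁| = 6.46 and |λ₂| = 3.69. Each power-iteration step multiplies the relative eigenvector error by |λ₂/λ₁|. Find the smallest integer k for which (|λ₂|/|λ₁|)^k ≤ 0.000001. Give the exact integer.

|λ₂/λ₁| = 3.69/6.46 = 0.57121
Need k ≥ ln(0.000001) / ln(0.57121) = -13.8155 / -0.5600 ≈ 24.670
Smallest integer k satisfying the bound: 25

25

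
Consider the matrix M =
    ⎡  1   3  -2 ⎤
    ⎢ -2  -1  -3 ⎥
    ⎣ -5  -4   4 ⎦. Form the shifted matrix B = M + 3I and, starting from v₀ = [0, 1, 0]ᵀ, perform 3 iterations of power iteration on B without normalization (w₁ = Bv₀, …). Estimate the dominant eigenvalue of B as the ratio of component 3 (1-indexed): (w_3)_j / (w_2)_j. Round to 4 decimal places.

B = M + 3I has rows (4, 3, -2); (-2, 2, -3); (-5, -4, 7)
w1 = Bv₀ = (4·0 + 3·1 + (-2)·0; (-2)·0 + 2·1 + (-3)·0; (-5)·0 + (-4)·1 + 7·0) = (3, 2, -4)
w2 = Bw1 = (4·3 + 3·2 + (-2)·(-4); (-2)·3 + 2·2 + (-3)·(-4); (-5)·3 + (-4)·2 + 7·(-4)) = (26, 10, -51)
w3 = Bw2 = (236, 121, -527)
Ratio: -527/-51 = 10.3333

10.3333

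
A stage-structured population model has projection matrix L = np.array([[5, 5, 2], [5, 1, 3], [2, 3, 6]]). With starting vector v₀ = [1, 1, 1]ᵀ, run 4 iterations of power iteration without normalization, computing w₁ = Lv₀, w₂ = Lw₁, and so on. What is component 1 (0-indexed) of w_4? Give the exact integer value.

11769

w1 = Lv₀ = (5·1 + 5·1 + 2·1; 5·1 + 1·1 + 3·1; 2·1 + 3·1 + 6·1) = (12, 9, 11)
w2 = Lw1 = (5·12 + 5·9 + 2·11; 5·12 + 1·9 + 3·11; 2·12 + 3·9 + 6·11) = (127, 102, 117)
w3 = Lw2 = (1379, 1088, 1262)
w4 = Lw3 = (14859, 11769, 13594)
The requested component of w4 is 11769.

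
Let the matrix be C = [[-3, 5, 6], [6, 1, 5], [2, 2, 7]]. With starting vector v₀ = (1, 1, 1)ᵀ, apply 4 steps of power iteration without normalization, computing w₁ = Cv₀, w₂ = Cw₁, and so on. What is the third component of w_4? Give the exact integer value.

13337

w1 = Cv₀ = ((-3)·1 + 5·1 + 6·1; 6·1 + 1·1 + 5·1; 2·1 + 2·1 + 7·1) = (8, 12, 11)
w2 = Cw1 = ((-3)·8 + 5·12 + 6·11; 6·8 + 1·12 + 5·11; 2·8 + 2·12 + 7·11) = (102, 115, 117)
w3 = Cw2 = (971, 1312, 1253)
w4 = Cw3 = (11165, 13403, 13337)
The requested component of w4 is 13337.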